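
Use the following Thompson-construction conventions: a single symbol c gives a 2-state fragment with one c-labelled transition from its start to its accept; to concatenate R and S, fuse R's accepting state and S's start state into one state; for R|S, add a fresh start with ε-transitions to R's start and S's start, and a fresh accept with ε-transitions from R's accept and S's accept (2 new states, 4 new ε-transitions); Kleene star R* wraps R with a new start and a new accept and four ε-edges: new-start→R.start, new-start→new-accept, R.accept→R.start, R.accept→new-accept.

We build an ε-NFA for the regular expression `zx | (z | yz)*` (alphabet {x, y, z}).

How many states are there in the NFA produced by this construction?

Building bottom-up:
Each of the 5 symbol leaves contributes a 2-state fragment.
  zx → 3 states
  yz → 3 states
  z | yz → 7 states
  (z | yz)* → 9 states
  zx | (z | yz)* → 14 states

14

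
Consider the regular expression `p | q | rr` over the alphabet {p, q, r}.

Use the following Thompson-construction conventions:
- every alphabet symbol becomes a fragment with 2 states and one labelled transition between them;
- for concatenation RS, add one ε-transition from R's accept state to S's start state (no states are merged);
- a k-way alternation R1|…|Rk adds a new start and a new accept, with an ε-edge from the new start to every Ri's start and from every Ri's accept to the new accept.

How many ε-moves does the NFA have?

7

Recursing over subexpressions:
Each of the 4 symbol leaves contributes 0 ε-transitions.
  rr = 1 ε-transition
  p | q | rr = 7 ε-transitions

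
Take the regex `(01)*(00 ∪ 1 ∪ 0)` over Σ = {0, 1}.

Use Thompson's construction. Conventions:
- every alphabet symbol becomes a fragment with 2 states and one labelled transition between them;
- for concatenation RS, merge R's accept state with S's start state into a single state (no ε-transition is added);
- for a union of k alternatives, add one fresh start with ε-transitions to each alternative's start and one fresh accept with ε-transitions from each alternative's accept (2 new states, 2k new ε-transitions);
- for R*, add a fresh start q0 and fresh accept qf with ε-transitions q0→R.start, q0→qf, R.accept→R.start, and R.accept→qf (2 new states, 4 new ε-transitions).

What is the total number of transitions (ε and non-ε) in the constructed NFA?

16

Bottom-up over the parse tree:
Each of the 6 symbol leaves contributes 1 transition (1 symbol, 0 ε).
  01 = 2 transitions (2 symbol, 0 ε)
  (01)* = 6 transitions (2 symbol, 4 ε)
  00 = 2 transitions (2 symbol, 0 ε)
  00 ∪ 1 ∪ 0 = 10 transitions (4 symbol, 6 ε)
  (01)*(00 ∪ 1 ∪ 0) = 16 transitions (6 symbol, 10 ε)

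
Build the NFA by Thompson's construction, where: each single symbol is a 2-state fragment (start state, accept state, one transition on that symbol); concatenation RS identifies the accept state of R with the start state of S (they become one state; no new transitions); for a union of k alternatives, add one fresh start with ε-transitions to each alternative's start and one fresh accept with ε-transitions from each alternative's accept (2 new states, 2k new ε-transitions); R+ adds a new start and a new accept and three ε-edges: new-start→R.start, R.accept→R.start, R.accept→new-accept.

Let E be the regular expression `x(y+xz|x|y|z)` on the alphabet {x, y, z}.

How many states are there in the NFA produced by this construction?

15

Per subexpression:
Each of the 7 symbol leaves contributes a 2-state fragment.
  y+ : 4 states
  y+xz : 6 states
  y+xz|x|y|z : 14 states
  x(y+xz|x|y|z) : 15 states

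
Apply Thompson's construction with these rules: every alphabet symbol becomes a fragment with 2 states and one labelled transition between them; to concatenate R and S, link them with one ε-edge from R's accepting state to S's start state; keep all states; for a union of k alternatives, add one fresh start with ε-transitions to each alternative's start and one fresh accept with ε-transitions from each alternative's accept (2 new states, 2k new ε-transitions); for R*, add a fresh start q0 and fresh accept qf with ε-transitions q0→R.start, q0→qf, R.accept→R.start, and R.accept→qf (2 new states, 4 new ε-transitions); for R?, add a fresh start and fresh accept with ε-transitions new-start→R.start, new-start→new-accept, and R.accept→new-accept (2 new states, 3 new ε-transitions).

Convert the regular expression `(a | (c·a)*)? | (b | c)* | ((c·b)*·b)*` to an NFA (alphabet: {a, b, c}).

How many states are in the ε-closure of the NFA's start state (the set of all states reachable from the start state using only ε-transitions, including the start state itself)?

21

Let C(F) = |ε-closure(F.start)| within fragment F, and note whether F accepts ε. Symbol fragments have C = 1 and do not accept ε. Then:
  c·a — |closure| equals the left operand's closure size = 1 (its accept is not ε-reachable, so the closure stops there)
  (c·a)* — new start has ε-edges to the inner start and to the new accept, so |closure| = 2 + 1 = 3
  a | (c·a)* — |closure| = 1 (new start) + (1 + 3) + 1 (new accept, since some branch ε-reaches its own accept) = 6
  (a | (c·a)*)? — new start has ε-edges to the inner start and to the new accept, so |closure| = 2 + 6 = 8
  b | c — |closure| = 1 + 1 + 1 = 3 (the new accept is not ε-reachable since no branch accepts ε)
  (b | c)* — the star's fresh start ε-reaches both the body's start and the fresh accept: |closure| = 2 + 3 = 5
  c·b — |closure| equals the left operand's closure size = 1 (its accept is not ε-reachable, so the closure stops there)
  (c·b)* — the star's fresh start ε-reaches both the body's start and the fresh accept: |closure| = 2 + 1 = 3
  (c·b)*·b — |closure| = 3 + 1 = 4 (closure spills across the concat boundary because the left factor accepts ε)
  ((c·b)*·b)* — |closure| = 1 (new start) + 4 (body) + 1 (new accept) = 6
  (a | (c·a)*)? | (b | c)* | ((c·b)*·b)* — new start ε-reaches every alternative's start; at least one alternative accepts ε, so the union's new accept is reached too: |closure| = 1 + 8 + 5 + 6 + 1 = 21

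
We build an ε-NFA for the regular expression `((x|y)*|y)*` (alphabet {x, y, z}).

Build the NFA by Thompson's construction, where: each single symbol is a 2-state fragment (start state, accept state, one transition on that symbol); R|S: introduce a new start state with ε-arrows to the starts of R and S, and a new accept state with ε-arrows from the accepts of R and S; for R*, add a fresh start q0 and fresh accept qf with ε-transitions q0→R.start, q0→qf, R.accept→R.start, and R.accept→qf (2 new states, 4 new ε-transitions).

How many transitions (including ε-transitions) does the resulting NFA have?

19

By structural recursion:
Each of the 3 symbol leaves contributes 1 transition (1 symbol, 0 ε).
  x|y → 6 transitions (2 symbol, 4 ε)
  (x|y)* → 10 transitions (2 symbol, 8 ε)
  (x|y)*|y → 15 transitions (3 symbol, 12 ε)
  ((x|y)*|y)* → 19 transitions (3 symbol, 16 ε)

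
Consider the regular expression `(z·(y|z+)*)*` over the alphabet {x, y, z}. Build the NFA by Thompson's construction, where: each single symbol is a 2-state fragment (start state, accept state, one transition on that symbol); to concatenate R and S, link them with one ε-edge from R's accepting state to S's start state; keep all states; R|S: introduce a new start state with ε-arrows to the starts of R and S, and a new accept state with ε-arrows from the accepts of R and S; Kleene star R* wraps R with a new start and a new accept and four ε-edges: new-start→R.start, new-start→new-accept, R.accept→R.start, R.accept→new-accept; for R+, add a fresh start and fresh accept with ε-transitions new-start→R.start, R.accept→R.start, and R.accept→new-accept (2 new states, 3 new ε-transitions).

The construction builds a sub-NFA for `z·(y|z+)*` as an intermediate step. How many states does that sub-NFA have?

Fragment for `z·(y|z+)*`:
Each of the 3 symbol leaves contributes a 2-state fragment.
  z+ — 4 states
  y|z+ — 8 states
  (y|z+)* — 10 states
  z·(y|z+)* — 12 states

12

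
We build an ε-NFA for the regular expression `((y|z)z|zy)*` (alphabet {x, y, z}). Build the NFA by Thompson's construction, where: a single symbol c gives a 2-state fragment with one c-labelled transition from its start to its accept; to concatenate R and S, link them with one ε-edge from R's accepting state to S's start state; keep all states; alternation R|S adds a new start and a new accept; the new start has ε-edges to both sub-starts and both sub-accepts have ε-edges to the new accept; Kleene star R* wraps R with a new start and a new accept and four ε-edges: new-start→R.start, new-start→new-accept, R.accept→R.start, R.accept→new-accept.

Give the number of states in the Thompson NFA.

Bottom-up over the parse tree:
Each of the 5 symbol leaves contributes a 2-state fragment.
  y|z = 6 states
  (y|z)z = 8 states
  zy = 4 states
  (y|z)z|zy = 14 states
  ((y|z)z|zy)* = 16 states

16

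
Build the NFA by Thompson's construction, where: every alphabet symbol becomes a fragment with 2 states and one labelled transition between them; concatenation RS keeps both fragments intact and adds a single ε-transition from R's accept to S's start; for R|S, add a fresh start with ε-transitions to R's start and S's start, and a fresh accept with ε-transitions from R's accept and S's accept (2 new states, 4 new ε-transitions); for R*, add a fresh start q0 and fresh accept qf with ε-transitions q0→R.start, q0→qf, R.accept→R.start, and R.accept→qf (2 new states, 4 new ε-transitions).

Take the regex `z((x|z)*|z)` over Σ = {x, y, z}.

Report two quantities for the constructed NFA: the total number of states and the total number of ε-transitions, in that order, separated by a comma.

14, 13

Recursing over subexpressions:
Each of the 4 symbol leaves contributes 2 states and 0 ε-transitions.
  x|z = 6 states, 4 ε-transitions
  (x|z)* = 8 states, 8 ε-transitions
  (x|z)*|z = 12 states, 12 ε-transitions
  z((x|z)*|z) = 14 states, 13 ε-transitions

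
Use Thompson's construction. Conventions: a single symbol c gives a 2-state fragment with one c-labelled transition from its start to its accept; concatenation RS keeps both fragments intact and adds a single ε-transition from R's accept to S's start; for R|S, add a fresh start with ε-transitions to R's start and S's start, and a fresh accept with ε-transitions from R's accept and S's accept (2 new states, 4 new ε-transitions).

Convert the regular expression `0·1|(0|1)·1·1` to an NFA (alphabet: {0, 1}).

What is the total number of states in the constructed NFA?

By structural recursion:
Each of the 6 symbol leaves contributes a 2-state fragment.
  0·1 = 4 states
  0|1 = 6 states
  (0|1)·1·1 = 10 states
  0·1|(0|1)·1·1 = 16 states

16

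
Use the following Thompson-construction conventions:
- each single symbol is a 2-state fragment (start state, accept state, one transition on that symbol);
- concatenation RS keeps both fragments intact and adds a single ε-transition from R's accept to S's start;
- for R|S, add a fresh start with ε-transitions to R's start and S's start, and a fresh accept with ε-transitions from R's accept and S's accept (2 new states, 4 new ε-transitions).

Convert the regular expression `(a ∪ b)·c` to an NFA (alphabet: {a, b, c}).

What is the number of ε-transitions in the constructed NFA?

5

Recursing over subexpressions:
Each of the 3 symbol leaves contributes 0 ε-transitions.
  a ∪ b = 4 ε-transitions
  (a ∪ b)·c = 5 ε-transitions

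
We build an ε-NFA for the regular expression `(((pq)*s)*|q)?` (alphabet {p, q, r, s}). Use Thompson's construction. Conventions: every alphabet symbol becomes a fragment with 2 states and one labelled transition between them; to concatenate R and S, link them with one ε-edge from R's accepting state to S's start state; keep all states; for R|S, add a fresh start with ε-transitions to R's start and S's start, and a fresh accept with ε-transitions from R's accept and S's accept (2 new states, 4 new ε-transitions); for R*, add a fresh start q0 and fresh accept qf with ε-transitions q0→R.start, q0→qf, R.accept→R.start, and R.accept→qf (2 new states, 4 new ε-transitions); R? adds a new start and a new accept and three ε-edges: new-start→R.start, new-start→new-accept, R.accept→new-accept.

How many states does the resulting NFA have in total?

16

Recursing over subexpressions:
Each of the 4 symbol leaves contributes a 2-state fragment.
  pq → 4 states
  (pq)* → 6 states
  (pq)*s → 8 states
  ((pq)*s)* → 10 states
  ((pq)*s)*|q → 14 states
  (((pq)*s)*|q)? → 16 states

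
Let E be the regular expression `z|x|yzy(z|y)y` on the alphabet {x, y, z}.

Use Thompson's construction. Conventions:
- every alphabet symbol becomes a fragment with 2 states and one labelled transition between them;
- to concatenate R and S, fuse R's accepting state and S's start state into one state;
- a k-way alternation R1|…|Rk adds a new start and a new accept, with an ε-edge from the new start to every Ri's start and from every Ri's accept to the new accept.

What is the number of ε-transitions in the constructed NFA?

10

Per subexpression:
Each of the 8 symbol leaves contributes 0 ε-transitions.
  z|y = 4 ε-transitions
  yzy(z|y)y = 4 ε-transitions
  z|x|yzy(z|y)y = 10 ε-transitions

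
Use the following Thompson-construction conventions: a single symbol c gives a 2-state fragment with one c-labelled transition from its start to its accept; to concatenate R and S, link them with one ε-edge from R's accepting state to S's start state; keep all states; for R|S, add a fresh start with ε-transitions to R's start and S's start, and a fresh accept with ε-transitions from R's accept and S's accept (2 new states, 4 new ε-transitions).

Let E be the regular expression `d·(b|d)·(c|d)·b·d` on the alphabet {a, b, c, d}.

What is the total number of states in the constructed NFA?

18

By structural recursion:
Each of the 7 symbol leaves contributes a 2-state fragment.
  b|d = 6 states
  c|d = 6 states
  d·(b|d)·(c|d)·b·d = 18 states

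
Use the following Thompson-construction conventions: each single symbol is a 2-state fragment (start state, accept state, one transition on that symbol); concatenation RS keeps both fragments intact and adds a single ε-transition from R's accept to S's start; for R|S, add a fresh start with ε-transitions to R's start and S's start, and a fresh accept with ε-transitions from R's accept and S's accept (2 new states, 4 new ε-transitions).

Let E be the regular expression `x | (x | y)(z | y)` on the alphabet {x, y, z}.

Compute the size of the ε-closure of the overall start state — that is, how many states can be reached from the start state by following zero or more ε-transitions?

5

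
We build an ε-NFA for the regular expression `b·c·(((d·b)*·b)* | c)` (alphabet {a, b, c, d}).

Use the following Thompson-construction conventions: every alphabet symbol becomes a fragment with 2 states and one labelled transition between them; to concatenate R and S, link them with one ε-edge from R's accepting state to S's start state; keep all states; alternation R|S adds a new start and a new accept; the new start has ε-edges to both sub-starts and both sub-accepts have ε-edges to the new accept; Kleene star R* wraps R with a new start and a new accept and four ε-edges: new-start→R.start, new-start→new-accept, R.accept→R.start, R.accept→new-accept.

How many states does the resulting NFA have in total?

18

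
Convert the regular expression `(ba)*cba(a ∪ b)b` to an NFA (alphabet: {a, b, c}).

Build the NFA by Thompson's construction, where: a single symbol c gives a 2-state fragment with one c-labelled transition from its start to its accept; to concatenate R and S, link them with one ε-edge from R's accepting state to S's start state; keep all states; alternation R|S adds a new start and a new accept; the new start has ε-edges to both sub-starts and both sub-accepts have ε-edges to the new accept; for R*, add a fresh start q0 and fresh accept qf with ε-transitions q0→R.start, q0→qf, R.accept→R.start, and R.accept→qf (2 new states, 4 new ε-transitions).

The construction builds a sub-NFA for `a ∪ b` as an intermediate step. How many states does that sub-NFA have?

Fragment for `a ∪ b`:
Each of the 2 symbol leaves contributes a 2-state fragment.
  a ∪ b = 6 states

6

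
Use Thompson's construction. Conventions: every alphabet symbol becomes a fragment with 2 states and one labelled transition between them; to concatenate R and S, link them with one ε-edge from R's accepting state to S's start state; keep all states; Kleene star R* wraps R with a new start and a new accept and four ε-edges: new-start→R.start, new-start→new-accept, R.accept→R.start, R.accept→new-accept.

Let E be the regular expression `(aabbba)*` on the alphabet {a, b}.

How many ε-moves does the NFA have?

By structural recursion:
Each of the 6 symbol leaves contributes 0 ε-transitions.
  aabbba : 5 ε-transitions
  (aabbba)* : 9 ε-transitions

9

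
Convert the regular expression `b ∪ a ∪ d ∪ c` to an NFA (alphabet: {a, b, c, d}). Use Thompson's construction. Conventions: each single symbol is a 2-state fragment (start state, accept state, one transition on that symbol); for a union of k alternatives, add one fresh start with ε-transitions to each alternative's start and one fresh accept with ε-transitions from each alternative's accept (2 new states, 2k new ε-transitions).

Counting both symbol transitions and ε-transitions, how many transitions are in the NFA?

12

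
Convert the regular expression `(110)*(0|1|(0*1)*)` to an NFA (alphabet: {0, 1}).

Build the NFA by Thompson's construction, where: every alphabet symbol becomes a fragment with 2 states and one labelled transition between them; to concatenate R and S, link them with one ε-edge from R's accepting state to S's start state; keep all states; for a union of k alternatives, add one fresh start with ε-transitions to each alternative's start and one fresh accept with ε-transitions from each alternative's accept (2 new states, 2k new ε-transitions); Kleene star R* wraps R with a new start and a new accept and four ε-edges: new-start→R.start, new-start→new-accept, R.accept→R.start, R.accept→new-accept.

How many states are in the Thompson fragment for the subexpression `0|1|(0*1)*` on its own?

14

Fragment for `0|1|(0*1)*`:
Each of the 4 symbol leaves contributes a 2-state fragment.
  0* = 4 states
  0*1 = 6 states
  (0*1)* = 8 states
  0|1|(0*1)* = 14 states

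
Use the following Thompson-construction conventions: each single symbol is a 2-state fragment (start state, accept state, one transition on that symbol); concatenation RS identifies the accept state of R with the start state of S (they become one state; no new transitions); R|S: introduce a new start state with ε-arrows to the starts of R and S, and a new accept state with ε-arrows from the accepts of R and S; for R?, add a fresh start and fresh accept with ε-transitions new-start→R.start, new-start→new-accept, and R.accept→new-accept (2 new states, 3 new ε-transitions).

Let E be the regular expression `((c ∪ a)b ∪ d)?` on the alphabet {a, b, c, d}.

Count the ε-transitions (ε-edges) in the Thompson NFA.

11

Building bottom-up:
Each of the 4 symbol leaves contributes 0 ε-transitions.
  c ∪ a = 4 ε-transitions
  (c ∪ a)b = 4 ε-transitions
  (c ∪ a)b ∪ d = 8 ε-transitions
  ((c ∪ a)b ∪ d)? = 11 ε-transitions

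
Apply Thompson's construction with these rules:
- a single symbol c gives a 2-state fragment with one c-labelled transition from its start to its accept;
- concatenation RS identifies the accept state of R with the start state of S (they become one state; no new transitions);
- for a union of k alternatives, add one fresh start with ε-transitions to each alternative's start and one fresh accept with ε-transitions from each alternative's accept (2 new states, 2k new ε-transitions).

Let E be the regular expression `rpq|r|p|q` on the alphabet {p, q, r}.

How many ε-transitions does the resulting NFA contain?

8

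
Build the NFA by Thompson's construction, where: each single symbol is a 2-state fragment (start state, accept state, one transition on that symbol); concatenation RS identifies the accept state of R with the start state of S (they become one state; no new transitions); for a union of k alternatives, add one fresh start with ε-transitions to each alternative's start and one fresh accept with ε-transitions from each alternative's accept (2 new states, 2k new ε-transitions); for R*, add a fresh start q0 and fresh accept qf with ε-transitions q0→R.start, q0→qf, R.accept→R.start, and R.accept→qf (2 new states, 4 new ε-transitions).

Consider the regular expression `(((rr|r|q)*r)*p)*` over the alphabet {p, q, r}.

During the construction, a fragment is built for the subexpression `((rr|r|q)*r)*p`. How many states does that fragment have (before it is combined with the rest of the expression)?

Fragment for `((rr|r|q)*r)*p`:
Each of the 6 symbol leaves contributes a 2-state fragment.
  rr — 3 states
  rr|r|q — 9 states
  (rr|r|q)* — 11 states
  (rr|r|q)*r — 12 states
  ((rr|r|q)*r)* — 14 states
  ((rr|r|q)*r)*p — 15 states

15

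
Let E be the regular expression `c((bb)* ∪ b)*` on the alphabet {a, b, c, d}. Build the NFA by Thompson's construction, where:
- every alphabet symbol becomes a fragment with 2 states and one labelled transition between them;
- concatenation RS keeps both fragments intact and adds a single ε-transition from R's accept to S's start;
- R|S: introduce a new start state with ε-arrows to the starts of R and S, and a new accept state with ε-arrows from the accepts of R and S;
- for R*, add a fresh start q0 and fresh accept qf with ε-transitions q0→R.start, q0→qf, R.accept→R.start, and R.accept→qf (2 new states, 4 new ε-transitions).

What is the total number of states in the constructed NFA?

By structural recursion:
Each of the 4 symbol leaves contributes a 2-state fragment.
  bb — 4 states
  (bb)* — 6 states
  (bb)* ∪ b — 10 states
  ((bb)* ∪ b)* — 12 states
  c((bb)* ∪ b)* — 14 states

14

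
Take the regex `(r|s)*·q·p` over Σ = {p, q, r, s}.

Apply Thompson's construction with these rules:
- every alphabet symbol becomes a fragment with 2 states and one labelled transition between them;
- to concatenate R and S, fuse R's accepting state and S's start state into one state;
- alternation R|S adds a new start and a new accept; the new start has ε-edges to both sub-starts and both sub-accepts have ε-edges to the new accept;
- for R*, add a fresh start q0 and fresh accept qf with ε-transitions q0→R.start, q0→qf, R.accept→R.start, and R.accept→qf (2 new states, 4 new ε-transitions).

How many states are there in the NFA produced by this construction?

By structural recursion:
Each of the 4 symbol leaves contributes a 2-state fragment.
  r|s → 6 states
  (r|s)* → 8 states
  (r|s)*·q·p → 10 states

10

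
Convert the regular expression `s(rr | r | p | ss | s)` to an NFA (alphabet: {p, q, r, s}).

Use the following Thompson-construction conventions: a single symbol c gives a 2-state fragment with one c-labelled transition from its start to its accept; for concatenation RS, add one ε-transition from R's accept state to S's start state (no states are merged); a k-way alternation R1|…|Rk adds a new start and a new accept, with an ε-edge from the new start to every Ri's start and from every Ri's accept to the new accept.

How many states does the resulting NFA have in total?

18

Recursing over subexpressions:
Each of the 8 symbol leaves contributes a 2-state fragment.
  rr — 4 states
  ss — 4 states
  rr | r | p | ss | s — 16 states
  s(rr | r | p | ss | s) — 18 states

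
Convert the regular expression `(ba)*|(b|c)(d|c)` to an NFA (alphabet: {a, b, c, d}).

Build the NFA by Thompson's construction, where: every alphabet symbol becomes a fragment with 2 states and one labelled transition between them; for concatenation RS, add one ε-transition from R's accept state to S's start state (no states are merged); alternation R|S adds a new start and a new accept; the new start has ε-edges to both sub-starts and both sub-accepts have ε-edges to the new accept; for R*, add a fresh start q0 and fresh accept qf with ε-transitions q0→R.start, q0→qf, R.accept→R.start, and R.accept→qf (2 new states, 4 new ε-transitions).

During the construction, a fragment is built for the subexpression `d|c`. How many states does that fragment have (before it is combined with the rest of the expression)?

Fragment for `d|c`:
Each of the 2 symbol leaves contributes a 2-state fragment.
  d|c = 6 states

6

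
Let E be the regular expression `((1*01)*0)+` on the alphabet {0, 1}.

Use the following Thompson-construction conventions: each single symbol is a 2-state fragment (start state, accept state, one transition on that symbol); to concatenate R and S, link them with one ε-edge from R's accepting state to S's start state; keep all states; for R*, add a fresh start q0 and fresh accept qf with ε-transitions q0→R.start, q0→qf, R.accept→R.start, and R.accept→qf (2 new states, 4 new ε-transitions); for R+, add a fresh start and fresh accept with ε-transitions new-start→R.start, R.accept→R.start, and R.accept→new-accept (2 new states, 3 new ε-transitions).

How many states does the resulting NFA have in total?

14

Recursing over subexpressions:
Each of the 4 symbol leaves contributes a 2-state fragment.
  1* : 4 states
  1*01 : 8 states
  (1*01)* : 10 states
  (1*01)*0 : 12 states
  ((1*01)*0)+ : 14 states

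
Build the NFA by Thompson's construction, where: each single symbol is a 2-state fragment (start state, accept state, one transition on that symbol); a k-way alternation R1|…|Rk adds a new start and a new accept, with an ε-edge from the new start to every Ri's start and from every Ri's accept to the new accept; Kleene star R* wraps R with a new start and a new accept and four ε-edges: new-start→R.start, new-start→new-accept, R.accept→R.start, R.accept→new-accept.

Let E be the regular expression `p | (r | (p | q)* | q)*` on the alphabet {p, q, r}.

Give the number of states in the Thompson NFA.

20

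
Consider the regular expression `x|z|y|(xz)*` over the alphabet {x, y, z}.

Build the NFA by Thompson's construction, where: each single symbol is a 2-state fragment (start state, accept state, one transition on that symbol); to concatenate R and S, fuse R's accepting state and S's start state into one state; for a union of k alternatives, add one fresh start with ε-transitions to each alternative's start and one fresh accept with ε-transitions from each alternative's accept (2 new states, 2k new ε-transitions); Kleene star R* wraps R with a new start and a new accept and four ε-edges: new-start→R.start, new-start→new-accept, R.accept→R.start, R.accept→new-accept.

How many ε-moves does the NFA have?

12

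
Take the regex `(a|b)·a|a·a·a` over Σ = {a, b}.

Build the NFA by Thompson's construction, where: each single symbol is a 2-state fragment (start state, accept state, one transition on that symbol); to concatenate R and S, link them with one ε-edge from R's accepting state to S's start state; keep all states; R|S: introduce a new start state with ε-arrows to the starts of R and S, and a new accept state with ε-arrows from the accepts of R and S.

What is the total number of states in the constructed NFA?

Building bottom-up:
Each of the 6 symbol leaves contributes a 2-state fragment.
  a|b = 6 states
  (a|b)·a = 8 states
  a·a·a = 6 states
  (a|b)·a|a·a·a = 16 states

16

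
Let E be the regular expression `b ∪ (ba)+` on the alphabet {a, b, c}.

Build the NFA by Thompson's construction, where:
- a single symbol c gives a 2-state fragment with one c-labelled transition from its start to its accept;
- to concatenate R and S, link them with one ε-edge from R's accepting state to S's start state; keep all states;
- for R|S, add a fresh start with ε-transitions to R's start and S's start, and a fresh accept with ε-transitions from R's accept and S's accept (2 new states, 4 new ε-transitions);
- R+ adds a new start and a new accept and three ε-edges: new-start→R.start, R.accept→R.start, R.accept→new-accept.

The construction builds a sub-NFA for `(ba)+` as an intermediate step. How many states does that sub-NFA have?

6

Fragment for `(ba)+`:
Each of the 2 symbol leaves contributes a 2-state fragment.
  ba — 4 states
  (ba)+ — 6 states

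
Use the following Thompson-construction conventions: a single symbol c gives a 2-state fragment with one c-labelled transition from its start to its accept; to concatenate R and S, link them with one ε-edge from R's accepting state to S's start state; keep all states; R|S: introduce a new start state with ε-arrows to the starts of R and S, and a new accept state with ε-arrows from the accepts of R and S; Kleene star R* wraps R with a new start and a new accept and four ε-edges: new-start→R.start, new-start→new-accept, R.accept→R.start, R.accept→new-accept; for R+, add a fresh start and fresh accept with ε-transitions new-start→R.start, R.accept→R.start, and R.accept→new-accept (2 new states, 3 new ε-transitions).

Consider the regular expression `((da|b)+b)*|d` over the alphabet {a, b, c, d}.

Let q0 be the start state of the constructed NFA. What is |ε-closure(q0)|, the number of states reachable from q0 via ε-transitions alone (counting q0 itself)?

Compute the ε-closure size of each fragment's start state recursively; a symbol fragment's start has no outgoing ε-edge, so its closure is just itself (size 1).
  da — |ε-closure| equals the left operand's closure size = 1 (its accept is not ε-reachable, so the closure stops there)
  da|b — new start ε-reaches every alternative's start; none of them accept ε, so the new accept is not reached: |ε-closure| = 1 + 1 + 1 = 3
  (da|b)+ — |ε-closure| = 1 + 3 = 4 (the body doesn't accept ε, so the new accept is not reached)
  (da|b)+b — |ε-closure| equals the left operand's closure size = 4 (its accept is not ε-reachable, so the closure stops there)
  ((da|b)+b)* — the star's fresh start ε-reaches both the body's start and the fresh accept: |ε-closure| = 2 + 4 = 6
  ((da|b)+b)*|d — new start ε-reaches every alternative's start; at least one alternative accepts ε, so the union's new accept is reached too: |ε-closure| = 1 + 6 + 1 + 1 = 9

9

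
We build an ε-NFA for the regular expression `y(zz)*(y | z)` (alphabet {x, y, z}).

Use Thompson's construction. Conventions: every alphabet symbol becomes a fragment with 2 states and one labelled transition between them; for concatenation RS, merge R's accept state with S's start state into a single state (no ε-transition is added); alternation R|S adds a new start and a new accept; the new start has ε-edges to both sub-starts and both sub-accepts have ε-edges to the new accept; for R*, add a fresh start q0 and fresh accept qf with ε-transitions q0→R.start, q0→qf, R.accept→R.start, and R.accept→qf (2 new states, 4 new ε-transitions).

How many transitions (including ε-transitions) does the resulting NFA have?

13

Recursing over subexpressions:
Each of the 5 symbol leaves contributes 1 transition (1 symbol, 0 ε).
  zz → 2 transitions (2 symbol, 0 ε)
  (zz)* → 6 transitions (2 symbol, 4 ε)
  y | z → 6 transitions (2 symbol, 4 ε)
  y(zz)*(y | z) → 13 transitions (5 symbol, 8 ε)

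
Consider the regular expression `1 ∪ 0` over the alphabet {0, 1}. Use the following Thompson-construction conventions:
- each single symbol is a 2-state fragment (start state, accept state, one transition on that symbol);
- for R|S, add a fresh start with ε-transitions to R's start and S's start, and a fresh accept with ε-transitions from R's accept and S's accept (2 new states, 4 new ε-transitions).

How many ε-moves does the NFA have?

By structural recursion:
Each of the 2 symbol leaves contributes 0 ε-transitions.
  1 ∪ 0 → 4 ε-transitions

4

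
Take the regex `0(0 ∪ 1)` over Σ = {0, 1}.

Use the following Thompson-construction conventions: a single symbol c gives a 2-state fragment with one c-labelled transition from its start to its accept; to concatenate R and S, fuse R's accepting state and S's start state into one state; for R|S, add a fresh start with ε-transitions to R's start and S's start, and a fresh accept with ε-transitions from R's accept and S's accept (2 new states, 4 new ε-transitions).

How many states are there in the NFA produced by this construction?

Recursing over subexpressions:
Each of the 3 symbol leaves contributes a 2-state fragment.
  0 ∪ 1 : 6 states
  0(0 ∪ 1) : 7 states

7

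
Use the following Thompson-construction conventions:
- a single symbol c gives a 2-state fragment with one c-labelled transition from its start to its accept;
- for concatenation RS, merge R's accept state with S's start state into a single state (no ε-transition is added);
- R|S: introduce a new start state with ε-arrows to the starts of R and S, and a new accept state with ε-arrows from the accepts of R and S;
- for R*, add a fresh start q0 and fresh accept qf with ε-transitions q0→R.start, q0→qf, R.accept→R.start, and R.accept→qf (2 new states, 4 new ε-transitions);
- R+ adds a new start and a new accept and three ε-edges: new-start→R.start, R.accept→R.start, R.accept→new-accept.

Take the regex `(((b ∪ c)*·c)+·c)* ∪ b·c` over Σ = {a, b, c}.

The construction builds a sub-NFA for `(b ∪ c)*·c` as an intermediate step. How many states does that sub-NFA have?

9

Fragment for `(b ∪ c)*·c`:
Each of the 3 symbol leaves contributes a 2-state fragment.
  b ∪ c — 6 states
  (b ∪ c)* — 8 states
  (b ∪ c)*·c — 9 states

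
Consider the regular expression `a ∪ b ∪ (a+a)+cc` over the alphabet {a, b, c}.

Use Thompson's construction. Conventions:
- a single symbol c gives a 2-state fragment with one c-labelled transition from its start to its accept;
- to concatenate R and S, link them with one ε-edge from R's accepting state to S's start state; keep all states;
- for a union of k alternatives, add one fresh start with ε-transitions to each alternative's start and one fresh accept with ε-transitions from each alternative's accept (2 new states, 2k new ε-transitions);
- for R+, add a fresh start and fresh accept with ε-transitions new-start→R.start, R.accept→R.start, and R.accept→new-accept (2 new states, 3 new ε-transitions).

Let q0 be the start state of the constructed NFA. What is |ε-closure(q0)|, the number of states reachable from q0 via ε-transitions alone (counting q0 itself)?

6

Work bottom-up. For each fragment F, track |ε-closure(F.start)| and whether F's accept lies in that closure (i.e. whether F accepts ε). A single-symbol fragment has closure size 1 and does not accept ε.
  a+ → new start ε-reaches only the body's start; the new accept needs a symbol first: C = 1 + 1 = 2
  a+a → same as the first factor's closure: C = 2
  (a+a)+ → C = 1 + 2 = 3 (the body doesn't accept ε, so the new accept is not reached)
  (a+a)+cc → same as the first factor's closure: C = 3
  a ∪ b ∪ (a+a)+cc → C = 1 + 1 + 1 + 3 = 6 (the new accept is not ε-reachable since no branch accepts ε)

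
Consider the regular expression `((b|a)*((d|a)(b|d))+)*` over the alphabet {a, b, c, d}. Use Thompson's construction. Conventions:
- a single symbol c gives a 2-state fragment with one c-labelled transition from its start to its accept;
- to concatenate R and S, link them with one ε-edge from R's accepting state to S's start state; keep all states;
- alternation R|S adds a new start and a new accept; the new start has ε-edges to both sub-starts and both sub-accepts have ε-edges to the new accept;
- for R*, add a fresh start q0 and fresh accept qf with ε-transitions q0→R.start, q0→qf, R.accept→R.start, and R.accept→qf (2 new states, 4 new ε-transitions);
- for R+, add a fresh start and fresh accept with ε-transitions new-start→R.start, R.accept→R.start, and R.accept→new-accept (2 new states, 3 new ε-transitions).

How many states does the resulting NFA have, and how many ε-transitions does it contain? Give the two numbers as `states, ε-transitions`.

Building bottom-up:
Each of the 6 symbol leaves contributes 2 states and 0 ε-transitions.
  b|a → 6 states, 4 ε-transitions
  (b|a)* → 8 states, 8 ε-transitions
  d|a → 6 states, 4 ε-transitions
  b|d → 6 states, 4 ε-transitions
  (d|a)(b|d) → 12 states, 9 ε-transitions
  ((d|a)(b|d))+ → 14 states, 12 ε-transitions
  (b|a)*((d|a)(b|d))+ → 22 states, 21 ε-transitions
  ((b|a)*((d|a)(b|d))+)* → 24 states, 25 ε-transitions

24, 25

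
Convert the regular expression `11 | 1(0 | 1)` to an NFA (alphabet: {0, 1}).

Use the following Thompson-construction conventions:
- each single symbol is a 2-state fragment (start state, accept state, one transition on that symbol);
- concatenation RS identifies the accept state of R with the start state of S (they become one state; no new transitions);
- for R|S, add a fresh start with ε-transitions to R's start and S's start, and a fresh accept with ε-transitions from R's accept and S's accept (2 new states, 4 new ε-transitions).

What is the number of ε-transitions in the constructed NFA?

8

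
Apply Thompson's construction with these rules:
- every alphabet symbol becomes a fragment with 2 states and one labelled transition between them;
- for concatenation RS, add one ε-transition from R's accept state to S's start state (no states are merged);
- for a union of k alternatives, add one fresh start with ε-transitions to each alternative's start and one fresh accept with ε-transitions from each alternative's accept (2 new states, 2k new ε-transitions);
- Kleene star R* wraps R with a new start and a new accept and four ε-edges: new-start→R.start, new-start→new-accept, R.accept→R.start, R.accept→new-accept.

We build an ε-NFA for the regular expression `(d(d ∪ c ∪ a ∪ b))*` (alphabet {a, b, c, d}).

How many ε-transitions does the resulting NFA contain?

13

Building bottom-up:
Each of the 5 symbol leaves contributes 0 ε-transitions.
  d ∪ c ∪ a ∪ b — 8 ε-transitions
  d(d ∪ c ∪ a ∪ b) — 9 ε-transitions
  (d(d ∪ c ∪ a ∪ b))* — 13 ε-transitions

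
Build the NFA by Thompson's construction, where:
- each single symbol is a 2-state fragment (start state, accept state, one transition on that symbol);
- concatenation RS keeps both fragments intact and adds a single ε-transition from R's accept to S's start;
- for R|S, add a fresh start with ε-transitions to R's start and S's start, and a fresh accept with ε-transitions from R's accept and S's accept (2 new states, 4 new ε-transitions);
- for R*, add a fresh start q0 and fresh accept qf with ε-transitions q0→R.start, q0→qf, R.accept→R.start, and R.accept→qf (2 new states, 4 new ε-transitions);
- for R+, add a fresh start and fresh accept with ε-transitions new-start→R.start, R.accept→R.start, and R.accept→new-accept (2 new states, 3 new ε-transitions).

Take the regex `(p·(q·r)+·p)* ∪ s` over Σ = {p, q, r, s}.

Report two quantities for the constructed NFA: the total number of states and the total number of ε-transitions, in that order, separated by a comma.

16, 14

Building bottom-up:
Each of the 5 symbol leaves contributes 2 states and 0 ε-transitions.
  q·r — 4 states, 1 ε-transition
  (q·r)+ — 6 states, 4 ε-transitions
  p·(q·r)+·p — 10 states, 6 ε-transitions
  (p·(q·r)+·p)* — 12 states, 10 ε-transitions
  (p·(q·r)+·p)* ∪ s — 16 states, 14 ε-transitions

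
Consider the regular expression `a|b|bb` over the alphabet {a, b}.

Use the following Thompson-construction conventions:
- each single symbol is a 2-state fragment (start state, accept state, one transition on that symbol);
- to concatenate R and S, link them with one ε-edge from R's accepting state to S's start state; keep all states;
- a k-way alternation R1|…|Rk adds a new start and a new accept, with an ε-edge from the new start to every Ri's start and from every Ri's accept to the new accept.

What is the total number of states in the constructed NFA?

10

Per subexpression:
Each of the 4 symbol leaves contributes a 2-state fragment.
  bb — 4 states
  a|b|bb — 10 states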